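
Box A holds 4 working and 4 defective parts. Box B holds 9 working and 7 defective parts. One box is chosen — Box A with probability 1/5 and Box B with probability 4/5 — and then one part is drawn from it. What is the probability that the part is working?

From Box A: P(working) = 4/8.
From Box B: P(working) = 9/16.
Total probability = (1/5)(4/8) + (4/5)(9/16) = 11/20.

11/20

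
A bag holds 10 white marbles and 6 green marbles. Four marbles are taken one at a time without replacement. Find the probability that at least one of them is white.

361/364

P(no white) = 6/16 × 5/15 × 4/14 × 3/13 = 360/43680 = 3/364.
P(at least one) = 1 − 3/364 = 361/364.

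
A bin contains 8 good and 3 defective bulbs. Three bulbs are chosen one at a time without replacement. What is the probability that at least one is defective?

P(no defective) = 8/11 × 7/10 × 6/9 = 336/990 = 56/165.
P(at least one) = 1 − 56/165 = 109/165.

109/165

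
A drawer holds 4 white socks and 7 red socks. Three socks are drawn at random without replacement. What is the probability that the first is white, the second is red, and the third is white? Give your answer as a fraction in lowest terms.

14/165

Chain rule:
P = 4/11 × 7/10 × 3/9 = 84/990 = 14/165.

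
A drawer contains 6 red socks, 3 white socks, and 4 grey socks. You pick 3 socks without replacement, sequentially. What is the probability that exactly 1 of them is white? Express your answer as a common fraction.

135/286

One ordering (white drawn first) has probability 3/13 × 10/12 × 9/11 = 270/1716 = 45/286.
There are C(3,1) = 3 such orderings, each equally likely, so P = 3 × 45/286 = 135/286.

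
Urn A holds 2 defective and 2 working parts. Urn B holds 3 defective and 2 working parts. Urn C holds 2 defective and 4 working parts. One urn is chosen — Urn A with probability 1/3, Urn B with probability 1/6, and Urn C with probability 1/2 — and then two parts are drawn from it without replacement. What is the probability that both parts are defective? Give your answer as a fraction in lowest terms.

From Urn A: P(both defective) = (2/4)(1/3) = 1/6.
From Urn B: P(both defective) = (3/5)(2/4) = 3/10.
From Urn C: P(both defective) = (2/6)(1/5) = 1/15.
Total probability = (1/3)(1/6) + (1/6)(3/10) + (1/2)(1/15) = 5/36.

5/36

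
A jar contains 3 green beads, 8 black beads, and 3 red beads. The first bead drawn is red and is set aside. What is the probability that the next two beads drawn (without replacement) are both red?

1/78

With the first bead removed, 2 red remain out of 13.
P = 2/13 × 1/12 = 2/156 = 1/78.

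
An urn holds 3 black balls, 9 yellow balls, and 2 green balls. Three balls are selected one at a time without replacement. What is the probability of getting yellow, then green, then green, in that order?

3/364

Multiply the probability of each draw given the previous ones:
P = 9/14 × 2/13 × 1/12 = 18/2184 = 3/364.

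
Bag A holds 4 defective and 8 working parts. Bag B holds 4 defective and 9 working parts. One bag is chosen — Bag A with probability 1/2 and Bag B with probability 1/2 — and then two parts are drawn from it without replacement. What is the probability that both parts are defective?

12/143

From Bag A: P(both defective) = (4/12)(3/11) = 1/11.
From Bag B: P(both defective) = (4/13)(3/12) = 1/13.
Total probability = (1/2)(1/11) + (1/2)(1/13) = 12/143.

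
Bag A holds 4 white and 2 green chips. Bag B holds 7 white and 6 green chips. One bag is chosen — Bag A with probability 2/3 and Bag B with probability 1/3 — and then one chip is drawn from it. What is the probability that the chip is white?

73/117

From Bag A: P(white) = 4/6.
From Bag B: P(white) = 7/13.
Total probability = (2/3)(4/6) + (1/3)(7/13) = 73/117.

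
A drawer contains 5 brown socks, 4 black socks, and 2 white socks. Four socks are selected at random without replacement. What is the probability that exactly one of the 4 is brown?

One ordering (brown drawn first) has probability 5/11 × 6/10 × 5/9 × 4/8 = 600/7920 = 5/66.
There are C(4,1) = 4 such orderings, each equally likely, so P = 4 × 5/66 = 10/33.

10/33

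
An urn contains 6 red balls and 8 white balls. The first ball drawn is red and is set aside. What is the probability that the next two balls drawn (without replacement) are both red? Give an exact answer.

After the first draw, 5 of the remaining 13 balls are red.
P = 5/13 × 4/12 = 20/156 = 5/39.

5/39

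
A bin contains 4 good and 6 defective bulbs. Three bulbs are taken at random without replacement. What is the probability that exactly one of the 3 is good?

1/2

One ordering (good drawn first) has probability 4/10 × 6/9 × 5/8 = 120/720 = 1/6.
There are C(3,1) = 3 such orderings, each equally likely, so P = 3 × 1/6 = 1/2.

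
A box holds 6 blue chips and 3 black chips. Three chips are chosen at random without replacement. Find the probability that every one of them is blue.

5/21

P = 6/9 × 5/8 × 4/7 = 120/504 = 5/21.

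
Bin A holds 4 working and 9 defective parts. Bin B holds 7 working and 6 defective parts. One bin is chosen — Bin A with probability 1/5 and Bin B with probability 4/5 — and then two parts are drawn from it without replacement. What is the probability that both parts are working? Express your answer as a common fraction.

From Bin A: P(both working) = (4/13)(3/12) = 1/13.
From Bin B: P(both working) = (7/13)(6/12) = 7/26.
Total probability = (1/5)(1/13) + (4/5)(7/26) = 3/13.

3/13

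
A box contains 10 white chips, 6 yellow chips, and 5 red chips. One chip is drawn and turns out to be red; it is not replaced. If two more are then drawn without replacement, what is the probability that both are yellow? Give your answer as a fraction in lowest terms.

After the first draw, 6 of the remaining 20 chips are yellow.
P = 6/20 × 5/19 = 30/380 = 3/38.

3/38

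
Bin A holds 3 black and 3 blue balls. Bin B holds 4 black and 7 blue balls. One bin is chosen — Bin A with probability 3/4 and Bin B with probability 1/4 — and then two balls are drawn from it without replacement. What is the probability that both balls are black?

39/220

From Bin A: P(both black) = (3/6)(2/5) = 1/5.
From Bin B: P(both black) = (4/11)(3/10) = 6/55.
Total probability = (3/4)(1/5) + (1/4)(6/55) = 39/220.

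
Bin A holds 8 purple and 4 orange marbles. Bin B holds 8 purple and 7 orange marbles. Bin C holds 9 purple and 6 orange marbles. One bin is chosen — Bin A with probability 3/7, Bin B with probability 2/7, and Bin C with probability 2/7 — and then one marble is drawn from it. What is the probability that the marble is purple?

From Bin A: P(purple) = 8/12.
From Bin B: P(purple) = 8/15.
From Bin C: P(purple) = 9/15.
Total probability = (3/7)(8/12) + (2/7)(8/15) + (2/7)(9/15) = 64/105.

64/105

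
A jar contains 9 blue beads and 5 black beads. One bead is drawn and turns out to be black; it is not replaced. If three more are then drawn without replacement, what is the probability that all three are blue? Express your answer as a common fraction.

42/143

After the first draw, 9 of the remaining 13 beads are blue.
P = 9/13 × 8/12 × 7/11 = 504/1716 = 42/143.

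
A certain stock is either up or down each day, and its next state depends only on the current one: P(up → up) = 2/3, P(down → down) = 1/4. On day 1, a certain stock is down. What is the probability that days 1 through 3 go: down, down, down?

Day 1 is given. For each transition, use the conditional probability from the current state:
P(down | down) = 1/4; P(down | down) = 1/4.
P = 1/4 × 1/4 = 1/16.

1/16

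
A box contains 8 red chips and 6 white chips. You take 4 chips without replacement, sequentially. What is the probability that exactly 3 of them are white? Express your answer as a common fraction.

160/1001

One ordering (white drawn first) has probability 6/14 × 5/13 × 4/12 × 8/11 = 960/24024 = 40/1001.
There are C(4,3) = 4 such orderings, each equally likely, so P = 4 × 40/1001 = 160/1001.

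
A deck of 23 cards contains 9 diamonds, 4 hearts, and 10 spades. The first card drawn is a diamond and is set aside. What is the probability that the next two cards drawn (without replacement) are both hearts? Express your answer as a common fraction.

2/77

After the first draw, 4 of the remaining 22 cards are hearts.
P = 4/22 × 3/21 = 12/462 = 2/77.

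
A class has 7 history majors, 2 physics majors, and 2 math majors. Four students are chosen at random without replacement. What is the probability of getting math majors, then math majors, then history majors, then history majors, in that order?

7/660

Multiply the probability of each draw given the previous ones:
P = 2/11 × 1/10 × 7/9 × 6/8 = 84/7920 = 7/660.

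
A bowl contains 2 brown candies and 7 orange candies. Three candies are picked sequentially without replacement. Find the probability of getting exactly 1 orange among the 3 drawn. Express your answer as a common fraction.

One ordering (orange drawn first) has probability 7/9 × 2/8 × 1/7 = 14/504 = 1/36.
There are C(3,1) = 3 such orderings, each equally likely, so P = 3 × 1/36 = 1/12.

1/12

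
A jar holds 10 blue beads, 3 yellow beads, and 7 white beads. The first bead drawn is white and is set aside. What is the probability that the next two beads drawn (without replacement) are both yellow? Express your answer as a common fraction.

After the first draw, 3 of the remaining 19 beads are yellow.
P = 3/19 × 2/18 = 6/342 = 1/57.

1/57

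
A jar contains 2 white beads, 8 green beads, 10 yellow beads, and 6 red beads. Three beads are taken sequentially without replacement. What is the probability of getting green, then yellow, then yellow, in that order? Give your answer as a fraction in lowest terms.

Each draw changes the counts, so multiply the conditional probabilities along the sequence:
P = 8/26 × 10/25 × 9/24 = 720/15600 = 3/65.

3/65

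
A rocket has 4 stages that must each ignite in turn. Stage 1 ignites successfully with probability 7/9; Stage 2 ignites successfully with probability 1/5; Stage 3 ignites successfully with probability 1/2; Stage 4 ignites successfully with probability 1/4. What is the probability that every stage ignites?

7/360

Multiplying along the chain,
P = 7/9 × 1/5 × 1/2 × 1/4 = 7/360.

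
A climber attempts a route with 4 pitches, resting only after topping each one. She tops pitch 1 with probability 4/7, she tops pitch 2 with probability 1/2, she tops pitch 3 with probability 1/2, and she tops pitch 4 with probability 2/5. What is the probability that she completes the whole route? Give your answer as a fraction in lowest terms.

2/35

Each stage is reached only if all earlier stages succeed, so
P = 4/7 × 1/2 × 1/2 × 2/5 = 8/140 = 2/35.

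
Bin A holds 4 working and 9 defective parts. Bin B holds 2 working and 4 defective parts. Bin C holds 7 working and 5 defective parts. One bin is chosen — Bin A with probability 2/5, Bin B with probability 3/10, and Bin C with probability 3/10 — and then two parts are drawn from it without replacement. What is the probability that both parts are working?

2091/14300

From Bin A: P(both working) = (4/13)(3/12) = 1/13.
From Bin B: P(both working) = (2/6)(1/5) = 1/15.
From Bin C: P(both working) = (7/12)(6/11) = 7/22.
Total probability = (2/5)(1/13) + (3/10)(1/15) + (3/10)(7/22) = 2091/14300.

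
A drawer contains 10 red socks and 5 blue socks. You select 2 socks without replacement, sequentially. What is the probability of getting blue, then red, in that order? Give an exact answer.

Each draw changes the counts, so multiply the conditional probabilities along the sequence:
P = 5/15 × 10/14 = 50/210 = 5/21.

5/21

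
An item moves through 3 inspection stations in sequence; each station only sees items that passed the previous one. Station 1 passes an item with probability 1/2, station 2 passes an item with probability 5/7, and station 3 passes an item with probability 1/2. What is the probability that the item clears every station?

5/28

Each stage is reached only if all earlier stages succeed, so
P = 1/2 × 5/7 × 1/2 = 5/28.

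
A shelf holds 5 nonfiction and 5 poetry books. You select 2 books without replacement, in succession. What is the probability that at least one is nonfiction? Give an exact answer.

P(no nonfiction) = 5/10 × 4/9 = 20/90 = 2/9.
P(at least one) = 1 − 2/9 = 7/9.

7/9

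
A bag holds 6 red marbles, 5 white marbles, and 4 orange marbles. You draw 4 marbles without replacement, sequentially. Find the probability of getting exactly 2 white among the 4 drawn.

30/91

One ordering (white drawn first) has probability 5/15 × 4/14 × 10/13 × 9/12 = 1800/32760 = 5/91.
There are C(4,2) = 6 such orderings, each equally likely, so P = 6 × 5/91 = 30/91.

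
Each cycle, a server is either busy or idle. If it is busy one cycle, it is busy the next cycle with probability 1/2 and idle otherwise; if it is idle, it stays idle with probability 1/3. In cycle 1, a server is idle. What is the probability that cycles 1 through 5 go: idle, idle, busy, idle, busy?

Cycle 1 is given. For each transition, use the conditional probability from the current state:
P(idle | idle) = 1/3; P(busy | idle) = 2/3; P(idle | busy) = 1/2; P(busy | idle) = 2/3.
P = 1/3 × 2/3 × 1/2 × 2/3 = 4/54 = 2/27.

2/27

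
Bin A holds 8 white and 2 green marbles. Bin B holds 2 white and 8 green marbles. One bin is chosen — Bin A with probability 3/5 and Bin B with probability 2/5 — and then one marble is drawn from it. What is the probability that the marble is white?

14/25

From Bin A: P(white) = 8/10.
From Bin B: P(white) = 2/10.
Total probability = (3/5)(8/10) + (2/5)(2/10) = 14/25.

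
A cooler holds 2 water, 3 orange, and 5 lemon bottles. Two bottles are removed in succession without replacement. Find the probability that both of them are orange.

P = 3/10 × 2/9 = 6/90 = 1/15.

1/15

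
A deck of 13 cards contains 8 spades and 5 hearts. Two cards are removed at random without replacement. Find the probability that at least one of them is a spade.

34/39

P(no spades) = 5/13 × 4/12 = 20/156 = 5/39.
P(at least one) = 1 − 5/39 = 34/39.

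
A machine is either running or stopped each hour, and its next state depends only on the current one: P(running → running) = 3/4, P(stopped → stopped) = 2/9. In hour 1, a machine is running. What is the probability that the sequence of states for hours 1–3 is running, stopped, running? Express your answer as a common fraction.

Hour 1 is given. For each transition, use the conditional probability from the current state:
P(stopped | running) = 1/4; P(running | stopped) = 7/9.
P = 1/4 × 7/9 = 7/36.

7/36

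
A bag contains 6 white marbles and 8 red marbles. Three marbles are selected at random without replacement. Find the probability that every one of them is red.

2/13

P(every draw is red) = 8/14 × 7/13 × 6/12 = 336/2184 = 2/13.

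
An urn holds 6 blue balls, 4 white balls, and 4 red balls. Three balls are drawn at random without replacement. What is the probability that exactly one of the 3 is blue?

One ordering (blue drawn first) has probability 6/14 × 8/13 × 7/12 = 336/2184 = 2/13.
There are C(3,1) = 3 such orderings, each equally likely, so P = 3 × 2/13 = 6/13.

6/13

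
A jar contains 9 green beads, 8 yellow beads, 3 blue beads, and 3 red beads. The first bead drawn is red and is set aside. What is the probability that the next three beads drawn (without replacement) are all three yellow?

With the first bead removed, 8 yellow remain out of 22.
P = 8/22 × 7/21 × 6/20 = 336/9240 = 2/55.

2/55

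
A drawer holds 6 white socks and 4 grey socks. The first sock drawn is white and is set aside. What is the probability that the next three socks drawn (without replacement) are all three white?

5/42

With the first sock removed, 5 white remain out of 9.
P = 5/9 × 4/8 × 3/7 = 60/504 = 5/42.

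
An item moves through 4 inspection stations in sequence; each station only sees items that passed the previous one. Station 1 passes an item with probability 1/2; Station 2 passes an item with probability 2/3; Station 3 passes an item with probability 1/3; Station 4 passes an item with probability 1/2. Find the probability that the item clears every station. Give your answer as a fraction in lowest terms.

Each stage is reached only if all earlier stages succeed, so
P = 1/2 × 2/3 × 1/3 × 1/2 = 2/36 = 1/18.

1/18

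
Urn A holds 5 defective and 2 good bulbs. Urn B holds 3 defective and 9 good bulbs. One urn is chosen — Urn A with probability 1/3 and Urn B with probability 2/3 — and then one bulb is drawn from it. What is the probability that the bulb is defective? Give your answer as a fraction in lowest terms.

From Urn A: P(defective) = 5/7.
From Urn B: P(defective) = 3/12.
Total probability = (1/3)(5/7) + (2/3)(3/12) = 17/42.

17/42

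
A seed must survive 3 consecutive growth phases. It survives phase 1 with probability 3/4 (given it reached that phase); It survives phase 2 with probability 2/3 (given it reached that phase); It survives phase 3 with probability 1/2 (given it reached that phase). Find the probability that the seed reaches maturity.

Each stage is reached only if all earlier stages succeed, so
P = 3/4 × 2/3 × 1/2 = 6/24 = 1/4.

1/4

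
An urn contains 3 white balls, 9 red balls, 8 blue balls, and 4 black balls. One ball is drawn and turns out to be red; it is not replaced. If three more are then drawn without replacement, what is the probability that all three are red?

After the first draw, 8 of the remaining 23 balls are red.
P = 8/23 × 7/22 × 6/21 = 336/10626 = 8/253.

8/253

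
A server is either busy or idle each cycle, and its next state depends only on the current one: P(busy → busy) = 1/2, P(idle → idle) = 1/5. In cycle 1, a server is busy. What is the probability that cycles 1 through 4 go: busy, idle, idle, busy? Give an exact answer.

Cycle 1 is given. For each transition, use the conditional probability from the current state:
P(idle | busy) = 1/2; P(idle | idle) = 1/5; P(busy | idle) = 4/5.
P = 1/2 × 1/5 × 4/5 = 4/50 = 2/25.

2/25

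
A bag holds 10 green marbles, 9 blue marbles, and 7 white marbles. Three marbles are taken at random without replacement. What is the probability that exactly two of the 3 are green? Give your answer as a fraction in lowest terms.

One ordering (green drawn first) has probability 10/26 × 9/25 × 16/24 = 1440/15600 = 6/65.
There are C(3,2) = 3 such orderings, each equally likely, so P = 3 × 6/65 = 18/65.

18/65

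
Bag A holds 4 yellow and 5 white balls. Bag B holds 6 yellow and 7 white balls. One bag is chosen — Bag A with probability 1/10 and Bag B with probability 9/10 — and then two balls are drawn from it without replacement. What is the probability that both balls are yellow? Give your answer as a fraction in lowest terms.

From Bag A: P(both yellow) = (4/9)(3/8) = 1/6.
From Bag B: P(both yellow) = (6/13)(5/12) = 5/26.
Total probability = (1/10)(1/6) + (9/10)(5/26) = 37/195.

37/195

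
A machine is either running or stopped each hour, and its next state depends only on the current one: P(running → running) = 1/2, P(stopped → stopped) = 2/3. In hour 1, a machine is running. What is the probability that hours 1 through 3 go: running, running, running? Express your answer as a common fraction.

1/4

Hour 1 is given. For each transition, use the conditional probability from the current state:
P(running | running) = 1/2; P(running | running) = 1/2.
P = 1/2 × 1/2 = 1/4.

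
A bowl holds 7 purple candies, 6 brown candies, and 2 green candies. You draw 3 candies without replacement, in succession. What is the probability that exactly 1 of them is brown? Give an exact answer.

One ordering (brown drawn first) has probability 6/15 × 9/14 × 8/13 = 432/2730 = 72/455.
There are C(3,1) = 3 such orderings, each equally likely, so P = 3 × 72/455 = 216/455.

216/455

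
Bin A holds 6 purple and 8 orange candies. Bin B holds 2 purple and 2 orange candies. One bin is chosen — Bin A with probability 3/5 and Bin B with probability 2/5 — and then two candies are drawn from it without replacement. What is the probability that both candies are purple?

From Bin A: P(both purple) = (6/14)(5/13) = 15/91.
From Bin B: P(both purple) = (2/4)(1/3) = 1/6.
Total probability = (3/5)(15/91) + (2/5)(1/6) = 226/1365.

226/1365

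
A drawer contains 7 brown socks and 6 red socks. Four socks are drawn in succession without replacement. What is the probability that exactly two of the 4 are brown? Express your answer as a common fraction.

One ordering (brown drawn first) has probability 7/13 × 6/12 × 6/11 × 5/10 = 1260/17160 = 21/286.
There are C(4,2) = 6 such orderings, each equally likely, so P = 6 × 21/286 = 63/143.

63/143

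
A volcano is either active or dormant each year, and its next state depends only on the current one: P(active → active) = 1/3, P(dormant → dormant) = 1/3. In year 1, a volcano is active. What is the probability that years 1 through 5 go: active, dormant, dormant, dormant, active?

Year 1 is given. For each transition, use the conditional probability from the current state:
P(dormant | active) = 2/3; P(dormant | dormant) = 1/3; P(dormant | dormant) = 1/3; P(active | dormant) = 2/3.
P = 2/3 × 1/3 × 1/3 × 2/3 = 4/81.

4/81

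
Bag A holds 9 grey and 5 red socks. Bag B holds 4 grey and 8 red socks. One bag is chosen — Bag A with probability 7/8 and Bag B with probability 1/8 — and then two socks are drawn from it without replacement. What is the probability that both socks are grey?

From Bag A: P(both grey) = (9/14)(8/13) = 36/91.
From Bag B: P(both grey) = (4/12)(3/11) = 1/11.
Total probability = (7/8)(36/91) + (1/8)(1/11) = 409/1144.

409/1144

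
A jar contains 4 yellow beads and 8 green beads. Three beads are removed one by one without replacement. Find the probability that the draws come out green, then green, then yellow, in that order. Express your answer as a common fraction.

28/165

Chain rule:
P = 8/12 × 7/11 × 4/10 = 224/1320 = 28/165.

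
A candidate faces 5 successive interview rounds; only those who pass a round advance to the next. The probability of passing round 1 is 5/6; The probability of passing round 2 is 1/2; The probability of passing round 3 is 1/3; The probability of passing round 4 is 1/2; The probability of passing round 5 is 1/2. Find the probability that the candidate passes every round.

Multiplying along the chain,
P = 5/6 × 1/2 × 1/3 × 1/2 × 1/2 = 5/144.

5/144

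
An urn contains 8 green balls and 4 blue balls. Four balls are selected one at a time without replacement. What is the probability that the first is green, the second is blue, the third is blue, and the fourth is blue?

8/495

Each draw changes the counts, so multiply the conditional probabilities along the sequence:
P = 8/12 × 4/11 × 3/10 × 2/9 = 192/11880 = 8/495.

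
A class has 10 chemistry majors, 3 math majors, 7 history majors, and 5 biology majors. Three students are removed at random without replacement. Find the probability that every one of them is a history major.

7/460

P(all history majors) = 7/25 × 6/24 × 5/23 = 210/13800 = 7/460.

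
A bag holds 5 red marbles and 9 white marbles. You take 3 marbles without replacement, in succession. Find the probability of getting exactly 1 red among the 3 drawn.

45/91

One ordering (red drawn first) has probability 5/14 × 9/13 × 8/12 = 360/2184 = 15/91.
There are C(3,1) = 3 such orderings, each equally likely, so P = 3 × 15/91 = 45/91.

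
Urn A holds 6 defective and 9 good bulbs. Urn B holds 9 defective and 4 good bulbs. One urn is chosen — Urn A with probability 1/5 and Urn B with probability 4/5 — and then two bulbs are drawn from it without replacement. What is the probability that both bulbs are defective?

From Urn A: P(both defective) = (6/15)(5/14) = 1/7.
From Urn B: P(both defective) = (9/13)(8/12) = 6/13.
Total probability = (1/5)(1/7) + (4/5)(6/13) = 181/455.

181/455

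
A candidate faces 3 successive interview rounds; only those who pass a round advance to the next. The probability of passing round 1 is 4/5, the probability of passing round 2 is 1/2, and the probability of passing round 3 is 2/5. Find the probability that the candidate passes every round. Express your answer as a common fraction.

4/25

Multiplying along the chain,
P = 4/5 × 1/2 × 2/5 = 8/50 = 4/25.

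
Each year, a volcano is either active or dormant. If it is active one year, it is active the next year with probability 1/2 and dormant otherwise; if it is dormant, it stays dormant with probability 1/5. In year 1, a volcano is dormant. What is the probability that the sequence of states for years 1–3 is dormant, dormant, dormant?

Year 1 is given. For each transition, use the conditional probability from the current state:
P(dormant | dormant) = 1/5; P(dormant | dormant) = 1/5.
P = 1/5 × 1/5 = 1/25.

1/25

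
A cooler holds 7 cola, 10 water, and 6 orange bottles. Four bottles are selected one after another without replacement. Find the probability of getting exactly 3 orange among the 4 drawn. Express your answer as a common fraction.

68/1771

One ordering (orange drawn first) has probability 6/23 × 5/22 × 4/21 × 17/20 = 2040/212520 = 17/1771.
There are C(4,3) = 4 such orderings, each equally likely, so P = 4 × 17/1771 = 68/1771.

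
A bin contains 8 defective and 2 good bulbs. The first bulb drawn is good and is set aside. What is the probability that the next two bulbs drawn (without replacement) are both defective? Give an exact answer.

After the first draw, 8 of the remaining 9 bulbs are defective.
P = 8/9 × 7/8 = 56/72 = 7/9.

7/9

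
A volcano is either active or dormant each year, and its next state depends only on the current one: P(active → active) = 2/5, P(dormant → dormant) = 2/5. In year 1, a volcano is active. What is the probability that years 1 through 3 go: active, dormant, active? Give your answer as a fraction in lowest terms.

9/25

Year 1 is given. For each transition, use the conditional probability from the current state:
P(dormant | active) = 3/5; P(active | dormant) = 3/5.
P = 3/5 × 3/5 = 9/25.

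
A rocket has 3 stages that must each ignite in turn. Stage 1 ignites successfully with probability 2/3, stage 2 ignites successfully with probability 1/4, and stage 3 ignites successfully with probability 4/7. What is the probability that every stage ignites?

Each stage is reached only if all earlier stages succeed, so
P = 2/3 × 1/4 × 4/7 = 8/84 = 2/21.

2/21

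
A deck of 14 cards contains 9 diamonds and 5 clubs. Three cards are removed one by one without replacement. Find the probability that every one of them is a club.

5/182

P(all clubs) = 5/14 × 4/13 × 3/12 = 60/2184 = 5/182.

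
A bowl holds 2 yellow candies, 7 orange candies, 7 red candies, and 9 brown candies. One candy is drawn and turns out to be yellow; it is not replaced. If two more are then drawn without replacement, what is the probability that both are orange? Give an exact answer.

7/92

After the first draw, 7 of the remaining 24 candies are orange.
P = 7/24 × 6/23 = 42/552 = 7/92.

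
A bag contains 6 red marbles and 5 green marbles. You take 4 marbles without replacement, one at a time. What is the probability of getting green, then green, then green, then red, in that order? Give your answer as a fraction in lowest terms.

1/22

Chain rule:
P = 5/11 × 4/10 × 3/9 × 6/8 = 360/7920 = 1/22.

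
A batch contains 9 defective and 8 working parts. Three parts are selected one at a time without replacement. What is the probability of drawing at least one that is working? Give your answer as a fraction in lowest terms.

149/170

P(no working) = 9/17 × 8/16 × 7/15 = 504/4080 = 21/170.
P(at least one) = 1 − 21/170 = 149/170.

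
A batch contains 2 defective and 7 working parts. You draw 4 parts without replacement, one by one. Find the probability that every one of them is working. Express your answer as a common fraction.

5/18

P = 7/9 × 6/8 × 5/7 × 4/6 = 840/3024 = 5/18.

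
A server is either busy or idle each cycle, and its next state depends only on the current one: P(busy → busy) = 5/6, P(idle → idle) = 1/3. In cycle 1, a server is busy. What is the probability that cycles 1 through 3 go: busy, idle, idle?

Cycle 1 is given. For each transition, use the conditional probability from the current state:
P(idle | busy) = 1/6; P(idle | idle) = 1/3.
P = 1/6 × 1/3 = 1/18.

1/18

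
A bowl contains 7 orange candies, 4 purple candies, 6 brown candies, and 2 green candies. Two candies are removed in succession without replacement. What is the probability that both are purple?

P(every draw is purple) = 4/19 × 3/18 = 12/342 = 2/57.

2/57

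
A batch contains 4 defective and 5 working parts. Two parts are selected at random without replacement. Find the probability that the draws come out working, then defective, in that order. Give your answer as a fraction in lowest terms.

5/18

Each draw changes the counts, so multiply the conditional probabilities along the sequence:
P = 5/9 × 4/8 = 20/72 = 5/18.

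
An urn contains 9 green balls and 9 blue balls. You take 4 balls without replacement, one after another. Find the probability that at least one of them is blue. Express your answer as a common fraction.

163/170

P(no blue) = 9/18 × 8/17 × 7/16 × 6/15 = 3024/73440 = 7/170.
P(at least one) = 1 − 7/170 = 163/170.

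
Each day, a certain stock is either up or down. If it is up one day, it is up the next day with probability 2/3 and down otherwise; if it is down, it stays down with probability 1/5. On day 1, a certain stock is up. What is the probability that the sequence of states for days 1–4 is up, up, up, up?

Day 1 is given. For each transition, use the conditional probability from the current state:
P(up | up) = 2/3; P(up | up) = 2/3; P(up | up) = 2/3.
P = 2/3 × 2/3 × 2/3 = 8/27.

8/27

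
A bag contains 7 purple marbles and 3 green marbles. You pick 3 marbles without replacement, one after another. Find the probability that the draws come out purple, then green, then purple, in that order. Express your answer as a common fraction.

7/40

Each draw changes the counts, so multiply the conditional probabilities along the sequence:
P = 7/10 × 3/9 × 6/8 = 126/720 = 7/40.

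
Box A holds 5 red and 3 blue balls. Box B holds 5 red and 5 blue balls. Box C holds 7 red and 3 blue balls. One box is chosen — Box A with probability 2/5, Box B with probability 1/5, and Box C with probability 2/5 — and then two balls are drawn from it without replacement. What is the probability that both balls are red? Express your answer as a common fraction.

589/1575

From Box A: P(both red) = (5/8)(4/7) = 5/14.
From Box B: P(both red) = (5/10)(4/9) = 2/9.
From Box C: P(both red) = (7/10)(6/9) = 7/15.
Total probability = (2/5)(5/14) + (1/5)(2/9) + (2/5)(7/15) = 589/1575.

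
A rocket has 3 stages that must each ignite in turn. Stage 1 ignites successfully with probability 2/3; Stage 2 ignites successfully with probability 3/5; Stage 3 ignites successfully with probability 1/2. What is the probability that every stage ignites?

1/5

The events are sequential, so multiply the conditional probabilities:
P = 2/3 × 3/5 × 1/2 = 6/30 = 1/5.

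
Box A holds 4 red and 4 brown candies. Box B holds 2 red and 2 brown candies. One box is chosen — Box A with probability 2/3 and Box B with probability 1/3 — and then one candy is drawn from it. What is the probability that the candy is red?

1/2

From Box A: P(red) = 4/8.
From Box B: P(red) = 2/4.
Total probability = (2/3)(4/8) + (1/3)(2/4) = 1/2.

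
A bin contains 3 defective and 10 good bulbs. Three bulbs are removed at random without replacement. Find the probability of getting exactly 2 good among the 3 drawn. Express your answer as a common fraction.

One ordering (good drawn first) has probability 10/13 × 9/12 × 3/11 = 270/1716 = 45/286.
There are C(3,2) = 3 such orderings, each equally likely, so P = 3 × 45/286 = 135/286.

135/286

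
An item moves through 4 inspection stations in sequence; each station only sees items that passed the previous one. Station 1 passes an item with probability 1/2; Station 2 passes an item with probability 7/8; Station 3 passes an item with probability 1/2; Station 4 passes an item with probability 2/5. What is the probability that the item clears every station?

Each stage is reached only if all earlier stages succeed, so
P = 1/2 × 7/8 × 1/2 × 2/5 = 14/160 = 7/80.

7/80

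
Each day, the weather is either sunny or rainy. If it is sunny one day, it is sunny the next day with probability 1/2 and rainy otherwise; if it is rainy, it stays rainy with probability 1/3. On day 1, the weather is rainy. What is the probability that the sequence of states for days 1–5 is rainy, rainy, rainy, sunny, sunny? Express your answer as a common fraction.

Day 1 is given. For each transition, use the conditional probability from the current state:
P(rainy | rainy) = 1/3; P(rainy | rainy) = 1/3; P(sunny | rainy) = 2/3; P(sunny | sunny) = 1/2.
P = 1/3 × 1/3 × 2/3 × 1/2 = 2/54 = 1/27.

1/27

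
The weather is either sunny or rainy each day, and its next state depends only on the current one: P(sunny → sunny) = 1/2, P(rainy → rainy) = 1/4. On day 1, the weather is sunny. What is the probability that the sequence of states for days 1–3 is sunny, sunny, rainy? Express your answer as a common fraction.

Day 1 is given. For each transition, use the conditional probability from the current state:
P(sunny | sunny) = 1/2; P(rainy | sunny) = 1/2.
P = 1/2 × 1/2 = 1/4.

1/4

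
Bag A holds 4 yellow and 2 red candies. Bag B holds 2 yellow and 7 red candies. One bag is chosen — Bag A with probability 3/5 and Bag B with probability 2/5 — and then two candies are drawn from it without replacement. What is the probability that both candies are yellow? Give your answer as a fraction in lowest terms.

From Bag A: P(both yellow) = (4/6)(3/5) = 2/5.
From Bag B: P(both yellow) = (2/9)(1/8) = 1/36.
Total probability = (3/5)(2/5) + (2/5)(1/36) = 113/450.

113/450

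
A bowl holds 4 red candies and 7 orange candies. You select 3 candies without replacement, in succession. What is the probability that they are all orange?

7/33

P(all orange) = 7/11 × 6/10 × 5/9 = 210/990 = 7/33.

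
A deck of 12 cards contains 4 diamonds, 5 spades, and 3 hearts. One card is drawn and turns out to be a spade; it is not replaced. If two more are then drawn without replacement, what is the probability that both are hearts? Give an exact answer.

3/55

After the first draw, 3 of the remaining 11 cards are hearts.
P = 3/11 × 2/10 = 6/110 = 3/55.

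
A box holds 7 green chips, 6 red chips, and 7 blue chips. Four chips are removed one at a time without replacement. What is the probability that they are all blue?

7/969

P(every draw is blue) = 7/20 × 6/19 × 5/18 × 4/17 = 840/116280 = 7/969.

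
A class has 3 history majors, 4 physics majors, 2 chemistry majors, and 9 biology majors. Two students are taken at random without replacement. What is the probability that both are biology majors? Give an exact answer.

P = 9/18 × 8/17 = 72/306 = 4/17.

4/17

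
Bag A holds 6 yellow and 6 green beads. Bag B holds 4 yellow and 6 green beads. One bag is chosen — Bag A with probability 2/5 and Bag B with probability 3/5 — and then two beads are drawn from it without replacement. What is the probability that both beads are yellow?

47/275

From Bag A: P(both yellow) = (6/12)(5/11) = 5/22.
From Bag B: P(both yellow) = (4/10)(3/9) = 2/15.
Total probability = (2/5)(5/22) + (3/5)(2/15) = 47/275.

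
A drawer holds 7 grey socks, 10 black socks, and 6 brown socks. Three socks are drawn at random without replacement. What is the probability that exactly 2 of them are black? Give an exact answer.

585/1771

One ordering (black drawn first) has probability 10/23 × 9/22 × 13/21 = 1170/10626 = 195/1771.
There are C(3,2) = 3 such orderings, each equally likely, so P = 3 × 195/1771 = 585/1771.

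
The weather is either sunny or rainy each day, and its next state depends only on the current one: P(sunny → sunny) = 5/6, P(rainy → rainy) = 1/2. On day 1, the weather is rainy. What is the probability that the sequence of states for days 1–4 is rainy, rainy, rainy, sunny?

Day 1 is given. For each transition, use the conditional probability from the current state:
P(rainy | rainy) = 1/2; P(rainy | rainy) = 1/2; P(sunny | rainy) = 1/2.
P = 1/2 × 1/2 × 1/2 = 1/8.

1/8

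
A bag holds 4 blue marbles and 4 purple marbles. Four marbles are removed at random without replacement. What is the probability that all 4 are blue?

1/70

P(every draw is blue) = 4/8 × 3/7 × 2/6 × 1/5 = 24/1680 = 1/70.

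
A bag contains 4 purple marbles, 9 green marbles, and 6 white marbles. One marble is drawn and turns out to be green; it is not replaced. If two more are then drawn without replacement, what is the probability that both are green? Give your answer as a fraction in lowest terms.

After the first draw, 8 of the remaining 18 marbles are green.
P = 8/18 × 7/17 = 56/306 = 28/153.

28/153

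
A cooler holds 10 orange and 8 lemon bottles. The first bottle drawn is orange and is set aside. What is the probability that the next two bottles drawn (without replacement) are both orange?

9/34

With the first bottle removed, 9 orange remain out of 17.
P = 9/17 × 8/16 = 72/272 = 9/34.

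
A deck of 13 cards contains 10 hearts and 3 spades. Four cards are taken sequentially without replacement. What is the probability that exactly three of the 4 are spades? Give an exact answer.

2/143

One ordering (spades drawn first) has probability 3/13 × 2/12 × 1/11 × 10/10 = 60/17160 = 1/286.
There are C(4,3) = 4 such orderings, each equally likely, so P = 4 × 1/286 = 2/143.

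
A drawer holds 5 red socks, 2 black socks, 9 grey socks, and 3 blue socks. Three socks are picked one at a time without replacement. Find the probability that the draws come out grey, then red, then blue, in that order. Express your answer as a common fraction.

15/646

Multiply the probability of each draw given the previous ones:
P = 9/19 × 5/18 × 3/17 = 135/5814 = 15/646.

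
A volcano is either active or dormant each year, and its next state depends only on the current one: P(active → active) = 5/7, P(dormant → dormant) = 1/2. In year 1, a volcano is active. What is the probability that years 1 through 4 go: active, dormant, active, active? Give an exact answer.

Year 1 is given. For each transition, use the conditional probability from the current state:
P(dormant | active) = 2/7; P(active | dormant) = 1/2; P(active | active) = 5/7.
P = 2/7 × 1/2 × 5/7 = 10/98 = 5/49.

5/49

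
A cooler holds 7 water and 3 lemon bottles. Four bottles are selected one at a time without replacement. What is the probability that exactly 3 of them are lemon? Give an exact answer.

One ordering (lemon drawn first) has probability 3/10 × 2/9 × 1/8 × 7/7 = 42/5040 = 1/120.
There are C(4,3) = 4 such orderings, each equally likely, so P = 4 × 1/120 = 1/30.

1/30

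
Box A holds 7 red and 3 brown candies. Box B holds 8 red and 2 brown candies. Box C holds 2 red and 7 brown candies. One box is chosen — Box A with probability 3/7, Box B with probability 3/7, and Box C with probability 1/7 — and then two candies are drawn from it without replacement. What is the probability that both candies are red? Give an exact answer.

From Box A: P(both red) = (7/10)(6/9) = 7/15.
From Box B: P(both red) = (8/10)(7/9) = 28/45.
From Box C: P(both red) = (2/9)(1/8) = 1/36.
Total probability = (3/7)(7/15) + (3/7)(28/45) + (1/7)(1/36) = 593/1260.

593/1260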